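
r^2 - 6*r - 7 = (r - 7)*(r + 1)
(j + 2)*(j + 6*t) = j^2 + 6*j*t + 2*j + 12*t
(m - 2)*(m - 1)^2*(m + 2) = m^4 - 2*m^3 - 3*m^2 + 8*m - 4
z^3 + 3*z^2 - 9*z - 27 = (z - 3)*(z + 3)^2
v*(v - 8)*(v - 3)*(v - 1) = v^4 - 12*v^3 + 35*v^2 - 24*v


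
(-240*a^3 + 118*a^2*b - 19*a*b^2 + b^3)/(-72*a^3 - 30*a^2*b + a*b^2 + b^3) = (40*a^2 - 13*a*b + b^2)/(12*a^2 + 7*a*b + b^2)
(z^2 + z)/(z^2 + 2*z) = (z + 1)/(z + 2)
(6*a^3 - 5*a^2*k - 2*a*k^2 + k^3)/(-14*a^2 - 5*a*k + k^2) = (-3*a^2 + 4*a*k - k^2)/(7*a - k)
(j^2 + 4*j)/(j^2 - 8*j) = (j + 4)/(j - 8)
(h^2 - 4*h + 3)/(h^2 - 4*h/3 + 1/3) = 3*(h - 3)/(3*h - 1)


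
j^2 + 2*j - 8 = (j - 2)*(j + 4)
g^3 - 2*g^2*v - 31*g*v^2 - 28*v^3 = (g - 7*v)*(g + v)*(g + 4*v)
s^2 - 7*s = s*(s - 7)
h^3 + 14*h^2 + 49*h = h*(h + 7)^2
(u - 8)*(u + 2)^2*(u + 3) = u^4 - u^3 - 40*u^2 - 116*u - 96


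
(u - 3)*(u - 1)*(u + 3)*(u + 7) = u^4 + 6*u^3 - 16*u^2 - 54*u + 63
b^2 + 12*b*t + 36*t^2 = (b + 6*t)^2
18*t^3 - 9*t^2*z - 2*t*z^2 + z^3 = (-3*t + z)*(-2*t + z)*(3*t + z)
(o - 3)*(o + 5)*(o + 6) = o^3 + 8*o^2 - 3*o - 90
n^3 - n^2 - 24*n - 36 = (n - 6)*(n + 2)*(n + 3)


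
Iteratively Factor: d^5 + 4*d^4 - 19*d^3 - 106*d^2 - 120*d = (d + 2)*(d^4 + 2*d^3 - 23*d^2 - 60*d) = d*(d + 2)*(d^3 + 2*d^2 - 23*d - 60) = d*(d + 2)*(d + 4)*(d^2 - 2*d - 15) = d*(d + 2)*(d + 3)*(d + 4)*(d - 5)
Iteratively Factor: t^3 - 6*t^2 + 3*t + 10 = (t + 1)*(t^2 - 7*t + 10) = (t - 5)*(t + 1)*(t - 2)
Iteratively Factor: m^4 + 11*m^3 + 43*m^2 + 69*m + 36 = (m + 3)*(m^3 + 8*m^2 + 19*m + 12) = (m + 1)*(m + 3)*(m^2 + 7*m + 12) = (m + 1)*(m + 3)*(m + 4)*(m + 3)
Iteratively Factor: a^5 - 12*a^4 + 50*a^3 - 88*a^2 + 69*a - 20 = (a - 1)*(a^4 - 11*a^3 + 39*a^2 - 49*a + 20) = (a - 4)*(a - 1)*(a^3 - 7*a^2 + 11*a - 5) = (a - 5)*(a - 4)*(a - 1)*(a^2 - 2*a + 1) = (a - 5)*(a - 4)*(a - 1)^2*(a - 1)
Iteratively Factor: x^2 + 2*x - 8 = (x + 4)*(x - 2)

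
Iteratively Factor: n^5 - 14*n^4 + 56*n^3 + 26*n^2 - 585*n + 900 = (n - 4)*(n^4 - 10*n^3 + 16*n^2 + 90*n - 225) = (n - 4)*(n - 3)*(n^3 - 7*n^2 - 5*n + 75) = (n - 5)*(n - 4)*(n - 3)*(n^2 - 2*n - 15) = (n - 5)^2*(n - 4)*(n - 3)*(n + 3)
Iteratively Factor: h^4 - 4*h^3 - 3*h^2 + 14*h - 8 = (h - 1)*(h^3 - 3*h^2 - 6*h + 8) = (h - 1)^2*(h^2 - 2*h - 8) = (h - 4)*(h - 1)^2*(h + 2)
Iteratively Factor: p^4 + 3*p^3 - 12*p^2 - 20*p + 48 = (p - 2)*(p^3 + 5*p^2 - 2*p - 24) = (p - 2)*(p + 3)*(p^2 + 2*p - 8) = (p - 2)^2*(p + 3)*(p + 4)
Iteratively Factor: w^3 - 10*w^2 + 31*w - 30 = (w - 3)*(w^2 - 7*w + 10) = (w - 3)*(w - 2)*(w - 5)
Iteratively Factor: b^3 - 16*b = (b + 4)*(b^2 - 4*b) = b*(b + 4)*(b - 4)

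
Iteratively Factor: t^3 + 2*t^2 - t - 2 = (t + 2)*(t^2 - 1) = (t - 1)*(t + 2)*(t + 1)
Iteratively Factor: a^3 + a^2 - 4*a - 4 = (a + 1)*(a^2 - 4) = (a - 2)*(a + 1)*(a + 2)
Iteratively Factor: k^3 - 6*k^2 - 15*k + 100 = (k + 4)*(k^2 - 10*k + 25) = (k - 5)*(k + 4)*(k - 5)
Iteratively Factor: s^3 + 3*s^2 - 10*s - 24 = (s - 3)*(s^2 + 6*s + 8) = (s - 3)*(s + 4)*(s + 2)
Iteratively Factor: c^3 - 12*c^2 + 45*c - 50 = (c - 5)*(c^2 - 7*c + 10) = (c - 5)^2*(c - 2)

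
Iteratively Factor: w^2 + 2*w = (w)*(w + 2)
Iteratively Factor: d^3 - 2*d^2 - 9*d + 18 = (d - 3)*(d^2 + d - 6) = (d - 3)*(d - 2)*(d + 3)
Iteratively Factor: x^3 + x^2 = (x)*(x^2 + x) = x^2*(x + 1)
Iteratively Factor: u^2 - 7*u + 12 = (u - 3)*(u - 4)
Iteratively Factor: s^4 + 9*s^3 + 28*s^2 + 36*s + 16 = (s + 1)*(s^3 + 8*s^2 + 20*s + 16) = (s + 1)*(s + 2)*(s^2 + 6*s + 8) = (s + 1)*(s + 2)*(s + 4)*(s + 2)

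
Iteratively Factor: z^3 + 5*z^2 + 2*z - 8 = (z + 2)*(z^2 + 3*z - 4) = (z - 1)*(z + 2)*(z + 4)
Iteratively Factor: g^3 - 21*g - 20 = (g + 4)*(g^2 - 4*g - 5) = (g - 5)*(g + 4)*(g + 1)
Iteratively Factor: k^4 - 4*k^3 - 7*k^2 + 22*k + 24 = (k + 1)*(k^3 - 5*k^2 - 2*k + 24) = (k + 1)*(k + 2)*(k^2 - 7*k + 12) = (k - 4)*(k + 1)*(k + 2)*(k - 3)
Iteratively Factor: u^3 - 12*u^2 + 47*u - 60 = (u - 3)*(u^2 - 9*u + 20) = (u - 4)*(u - 3)*(u - 5)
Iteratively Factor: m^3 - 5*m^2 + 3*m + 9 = (m - 3)*(m^2 - 2*m - 3) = (m - 3)^2*(m + 1)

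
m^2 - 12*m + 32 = (m - 8)*(m - 4)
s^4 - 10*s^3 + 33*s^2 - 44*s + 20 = (s - 5)*(s - 2)^2*(s - 1)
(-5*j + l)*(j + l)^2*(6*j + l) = -30*j^4 - 59*j^3*l - 27*j^2*l^2 + 3*j*l^3 + l^4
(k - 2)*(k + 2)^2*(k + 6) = k^4 + 8*k^3 + 8*k^2 - 32*k - 48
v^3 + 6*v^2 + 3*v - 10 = (v - 1)*(v + 2)*(v + 5)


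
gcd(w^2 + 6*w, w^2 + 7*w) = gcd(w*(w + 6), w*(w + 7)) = w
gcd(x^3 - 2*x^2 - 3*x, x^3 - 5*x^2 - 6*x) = x^2 + x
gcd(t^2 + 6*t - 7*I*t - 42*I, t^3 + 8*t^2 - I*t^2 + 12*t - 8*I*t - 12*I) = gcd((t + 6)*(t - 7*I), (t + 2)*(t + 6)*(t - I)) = t + 6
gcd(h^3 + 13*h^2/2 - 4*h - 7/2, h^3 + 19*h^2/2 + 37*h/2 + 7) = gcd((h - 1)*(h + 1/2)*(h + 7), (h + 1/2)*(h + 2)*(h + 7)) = h^2 + 15*h/2 + 7/2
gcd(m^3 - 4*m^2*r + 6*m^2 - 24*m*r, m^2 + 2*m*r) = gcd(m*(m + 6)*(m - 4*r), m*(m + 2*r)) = m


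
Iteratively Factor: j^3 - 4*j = (j - 2)*(j^2 + 2*j) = (j - 2)*(j + 2)*(j)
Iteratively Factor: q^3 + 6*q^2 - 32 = (q - 2)*(q^2 + 8*q + 16) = (q - 2)*(q + 4)*(q + 4)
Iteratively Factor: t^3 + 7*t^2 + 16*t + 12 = (t + 2)*(t^2 + 5*t + 6) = (t + 2)^2*(t + 3)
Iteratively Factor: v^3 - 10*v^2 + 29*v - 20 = (v - 4)*(v^2 - 6*v + 5) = (v - 4)*(v - 1)*(v - 5)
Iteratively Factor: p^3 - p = (p - 1)*(p^2 + p) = (p - 1)*(p + 1)*(p)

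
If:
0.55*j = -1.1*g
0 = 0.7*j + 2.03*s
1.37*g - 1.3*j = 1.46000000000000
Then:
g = 0.37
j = -0.74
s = 0.25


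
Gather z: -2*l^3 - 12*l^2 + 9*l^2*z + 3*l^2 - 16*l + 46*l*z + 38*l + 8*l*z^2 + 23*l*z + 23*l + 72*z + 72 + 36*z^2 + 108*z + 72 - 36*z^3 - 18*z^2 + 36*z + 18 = -2*l^3 - 9*l^2 + 45*l - 36*z^3 + z^2*(8*l + 18) + z*(9*l^2 + 69*l + 216) + 162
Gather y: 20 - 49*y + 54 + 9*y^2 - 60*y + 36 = 9*y^2 - 109*y + 110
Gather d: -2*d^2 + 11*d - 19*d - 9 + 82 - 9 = -2*d^2 - 8*d + 64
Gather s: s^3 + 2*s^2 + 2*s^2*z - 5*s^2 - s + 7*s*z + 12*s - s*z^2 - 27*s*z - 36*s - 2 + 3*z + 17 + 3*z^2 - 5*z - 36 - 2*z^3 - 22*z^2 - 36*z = s^3 + s^2*(2*z - 3) + s*(-z^2 - 20*z - 25) - 2*z^3 - 19*z^2 - 38*z - 21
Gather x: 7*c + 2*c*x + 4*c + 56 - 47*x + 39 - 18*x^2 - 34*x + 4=11*c - 18*x^2 + x*(2*c - 81) + 99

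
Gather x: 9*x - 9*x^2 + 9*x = -9*x^2 + 18*x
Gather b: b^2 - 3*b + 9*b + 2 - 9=b^2 + 6*b - 7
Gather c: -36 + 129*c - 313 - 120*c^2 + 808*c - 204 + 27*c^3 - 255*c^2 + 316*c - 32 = 27*c^3 - 375*c^2 + 1253*c - 585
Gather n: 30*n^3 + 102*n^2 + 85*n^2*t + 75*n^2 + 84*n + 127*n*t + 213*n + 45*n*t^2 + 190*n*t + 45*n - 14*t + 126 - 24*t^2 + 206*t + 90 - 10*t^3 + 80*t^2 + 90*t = 30*n^3 + n^2*(85*t + 177) + n*(45*t^2 + 317*t + 342) - 10*t^3 + 56*t^2 + 282*t + 216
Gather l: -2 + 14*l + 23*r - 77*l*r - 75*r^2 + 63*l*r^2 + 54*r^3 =l*(63*r^2 - 77*r + 14) + 54*r^3 - 75*r^2 + 23*r - 2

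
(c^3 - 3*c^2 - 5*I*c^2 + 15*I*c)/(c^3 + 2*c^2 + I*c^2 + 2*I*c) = (c^2 - c*(3 + 5*I) + 15*I)/(c^2 + c*(2 + I) + 2*I)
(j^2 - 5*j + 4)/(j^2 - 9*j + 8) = (j - 4)/(j - 8)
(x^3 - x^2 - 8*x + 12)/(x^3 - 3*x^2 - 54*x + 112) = (x^2 + x - 6)/(x^2 - x - 56)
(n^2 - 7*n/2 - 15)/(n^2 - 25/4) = 2*(n - 6)/(2*n - 5)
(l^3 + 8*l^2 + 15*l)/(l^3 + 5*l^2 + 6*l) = (l + 5)/(l + 2)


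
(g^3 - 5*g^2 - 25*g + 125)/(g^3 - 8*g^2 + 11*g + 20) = (g^2 - 25)/(g^2 - 3*g - 4)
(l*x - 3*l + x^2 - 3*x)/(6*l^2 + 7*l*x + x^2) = (x - 3)/(6*l + x)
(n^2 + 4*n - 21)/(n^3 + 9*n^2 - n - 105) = 1/(n + 5)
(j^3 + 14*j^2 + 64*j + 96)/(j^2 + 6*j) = j + 8 + 16/j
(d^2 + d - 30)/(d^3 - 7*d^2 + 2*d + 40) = (d + 6)/(d^2 - 2*d - 8)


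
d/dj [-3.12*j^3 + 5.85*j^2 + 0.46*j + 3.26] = -9.36*j^2 + 11.7*j + 0.46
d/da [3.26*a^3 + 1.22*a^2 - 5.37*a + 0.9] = 9.78*a^2 + 2.44*a - 5.37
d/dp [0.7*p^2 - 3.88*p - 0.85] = 1.4*p - 3.88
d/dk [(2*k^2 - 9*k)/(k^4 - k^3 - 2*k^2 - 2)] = (k^2*(2*k - 9)*(-4*k^2 + 3*k + 4) + (9 - 4*k)*(-k^4 + k^3 + 2*k^2 + 2))/(-k^4 + k^3 + 2*k^2 + 2)^2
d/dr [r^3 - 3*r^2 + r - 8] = 3*r^2 - 6*r + 1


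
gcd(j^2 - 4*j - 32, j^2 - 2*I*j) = 1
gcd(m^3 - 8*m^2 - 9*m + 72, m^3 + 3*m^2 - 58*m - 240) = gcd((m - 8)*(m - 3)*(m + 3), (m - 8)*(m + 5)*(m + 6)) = m - 8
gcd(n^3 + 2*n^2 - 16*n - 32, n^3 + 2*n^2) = n + 2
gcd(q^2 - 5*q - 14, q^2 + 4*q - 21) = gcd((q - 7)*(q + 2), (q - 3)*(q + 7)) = 1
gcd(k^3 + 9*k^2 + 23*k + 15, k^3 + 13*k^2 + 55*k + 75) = k^2 + 8*k + 15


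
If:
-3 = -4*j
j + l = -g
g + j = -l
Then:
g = -l - 3/4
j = 3/4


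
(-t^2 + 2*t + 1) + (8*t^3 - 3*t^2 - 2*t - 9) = 8*t^3 - 4*t^2 - 8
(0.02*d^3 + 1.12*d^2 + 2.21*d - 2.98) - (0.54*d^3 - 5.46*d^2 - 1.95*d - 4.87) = -0.52*d^3 + 6.58*d^2 + 4.16*d + 1.89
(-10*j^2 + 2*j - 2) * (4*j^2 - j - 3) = -40*j^4 + 18*j^3 + 20*j^2 - 4*j + 6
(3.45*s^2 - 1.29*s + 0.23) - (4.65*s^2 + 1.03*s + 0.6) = -1.2*s^2 - 2.32*s - 0.37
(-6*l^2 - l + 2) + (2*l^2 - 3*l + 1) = -4*l^2 - 4*l + 3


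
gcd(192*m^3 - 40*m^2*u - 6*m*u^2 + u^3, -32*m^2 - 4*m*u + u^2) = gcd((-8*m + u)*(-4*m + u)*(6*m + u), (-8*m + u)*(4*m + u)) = -8*m + u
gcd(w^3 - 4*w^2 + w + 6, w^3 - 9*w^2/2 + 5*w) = w - 2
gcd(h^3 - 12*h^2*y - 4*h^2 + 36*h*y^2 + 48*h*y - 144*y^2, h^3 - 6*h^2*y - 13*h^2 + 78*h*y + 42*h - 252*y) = -h + 6*y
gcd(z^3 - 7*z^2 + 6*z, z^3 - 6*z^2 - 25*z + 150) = z - 6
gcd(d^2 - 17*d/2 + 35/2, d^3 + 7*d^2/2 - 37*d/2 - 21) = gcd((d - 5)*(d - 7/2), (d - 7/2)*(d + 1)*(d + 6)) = d - 7/2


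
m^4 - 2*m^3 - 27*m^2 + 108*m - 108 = (m - 3)^2*(m - 2)*(m + 6)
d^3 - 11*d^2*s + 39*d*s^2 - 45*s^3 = (d - 5*s)*(d - 3*s)^2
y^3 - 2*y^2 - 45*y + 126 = (y - 6)*(y - 3)*(y + 7)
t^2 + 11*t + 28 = (t + 4)*(t + 7)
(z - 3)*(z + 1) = z^2 - 2*z - 3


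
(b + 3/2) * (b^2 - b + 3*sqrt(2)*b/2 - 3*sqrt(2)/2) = b^3 + b^2/2 + 3*sqrt(2)*b^2/2 - 3*b/2 + 3*sqrt(2)*b/4 - 9*sqrt(2)/4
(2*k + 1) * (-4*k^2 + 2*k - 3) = -8*k^3 - 4*k - 3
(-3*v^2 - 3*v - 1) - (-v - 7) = -3*v^2 - 2*v + 6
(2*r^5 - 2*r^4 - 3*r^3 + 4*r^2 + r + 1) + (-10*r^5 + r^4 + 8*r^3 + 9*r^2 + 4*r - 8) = -8*r^5 - r^4 + 5*r^3 + 13*r^2 + 5*r - 7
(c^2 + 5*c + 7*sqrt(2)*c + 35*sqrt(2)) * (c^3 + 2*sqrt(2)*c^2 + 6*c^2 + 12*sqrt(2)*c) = c^5 + 11*c^4 + 9*sqrt(2)*c^4 + 58*c^3 + 99*sqrt(2)*c^3 + 308*c^2 + 270*sqrt(2)*c^2 + 840*c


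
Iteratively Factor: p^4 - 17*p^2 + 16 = (p - 4)*(p^3 + 4*p^2 - p - 4) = (p - 4)*(p + 4)*(p^2 - 1) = (p - 4)*(p + 1)*(p + 4)*(p - 1)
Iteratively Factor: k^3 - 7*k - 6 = (k + 2)*(k^2 - 2*k - 3) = (k + 1)*(k + 2)*(k - 3)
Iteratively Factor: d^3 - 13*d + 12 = (d + 4)*(d^2 - 4*d + 3) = (d - 1)*(d + 4)*(d - 3)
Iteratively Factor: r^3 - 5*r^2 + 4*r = (r - 1)*(r^2 - 4*r) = (r - 4)*(r - 1)*(r)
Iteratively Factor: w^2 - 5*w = (w - 5)*(w)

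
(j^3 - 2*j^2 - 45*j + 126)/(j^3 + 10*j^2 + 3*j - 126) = (j - 6)/(j + 6)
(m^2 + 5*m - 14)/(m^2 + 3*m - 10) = (m + 7)/(m + 5)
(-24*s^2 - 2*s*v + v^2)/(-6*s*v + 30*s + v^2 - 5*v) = (4*s + v)/(v - 5)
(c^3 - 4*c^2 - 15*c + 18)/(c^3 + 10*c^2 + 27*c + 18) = (c^2 - 7*c + 6)/(c^2 + 7*c + 6)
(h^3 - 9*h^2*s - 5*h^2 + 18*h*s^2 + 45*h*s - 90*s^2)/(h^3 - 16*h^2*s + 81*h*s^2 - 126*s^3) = (5 - h)/(-h + 7*s)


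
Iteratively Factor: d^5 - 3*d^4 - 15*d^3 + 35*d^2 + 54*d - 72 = (d - 3)*(d^4 - 15*d^2 - 10*d + 24) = (d - 3)*(d + 2)*(d^3 - 2*d^2 - 11*d + 12) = (d - 4)*(d - 3)*(d + 2)*(d^2 + 2*d - 3) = (d - 4)*(d - 3)*(d + 2)*(d + 3)*(d - 1)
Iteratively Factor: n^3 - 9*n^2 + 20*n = (n)*(n^2 - 9*n + 20) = n*(n - 4)*(n - 5)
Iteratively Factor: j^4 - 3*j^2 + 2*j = (j + 2)*(j^3 - 2*j^2 + j) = (j - 1)*(j + 2)*(j^2 - j) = j*(j - 1)*(j + 2)*(j - 1)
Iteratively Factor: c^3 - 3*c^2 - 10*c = (c - 5)*(c^2 + 2*c) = c*(c - 5)*(c + 2)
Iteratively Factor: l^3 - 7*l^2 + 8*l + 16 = (l - 4)*(l^2 - 3*l - 4) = (l - 4)^2*(l + 1)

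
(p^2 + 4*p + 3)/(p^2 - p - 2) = (p + 3)/(p - 2)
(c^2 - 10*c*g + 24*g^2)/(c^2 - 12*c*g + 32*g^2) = (c - 6*g)/(c - 8*g)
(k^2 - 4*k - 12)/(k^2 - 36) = (k + 2)/(k + 6)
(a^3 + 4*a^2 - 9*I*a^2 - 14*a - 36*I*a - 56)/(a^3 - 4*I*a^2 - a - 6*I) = (a^2 + a*(4 - 7*I) - 28*I)/(a^2 - 2*I*a + 3)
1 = 1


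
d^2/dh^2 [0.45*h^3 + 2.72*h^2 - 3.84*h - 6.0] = 2.7*h + 5.44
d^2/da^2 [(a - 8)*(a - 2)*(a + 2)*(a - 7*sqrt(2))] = 12*a^2 - 42*sqrt(2)*a - 48*a - 8 + 112*sqrt(2)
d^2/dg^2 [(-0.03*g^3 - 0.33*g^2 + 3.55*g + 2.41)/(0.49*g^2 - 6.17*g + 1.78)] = (1.38777878078145e-17*g^5 - 3.33066907387547e-16*g^4 - 2.52246999999999*g^3 + 7.17566999999998*g^2 - 62.86509*g + 255.17341)/(0.117649*g^6 - 4.444251*g^5 + 57.243417*g^4 - 267.173957*g^3 + 207.945474*g^2 - 58.647084*g + 5.639752)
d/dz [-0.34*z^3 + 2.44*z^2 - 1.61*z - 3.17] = -1.02*z^2 + 4.88*z - 1.61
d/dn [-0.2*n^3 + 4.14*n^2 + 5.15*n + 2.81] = -0.6*n^2 + 8.28*n + 5.15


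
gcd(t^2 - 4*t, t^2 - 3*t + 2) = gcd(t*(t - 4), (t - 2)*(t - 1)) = 1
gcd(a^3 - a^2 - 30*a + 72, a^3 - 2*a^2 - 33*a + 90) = a^2 + 3*a - 18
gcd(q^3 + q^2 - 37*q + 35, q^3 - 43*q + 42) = q^2 + 6*q - 7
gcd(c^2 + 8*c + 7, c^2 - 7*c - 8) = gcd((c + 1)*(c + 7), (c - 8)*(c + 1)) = c + 1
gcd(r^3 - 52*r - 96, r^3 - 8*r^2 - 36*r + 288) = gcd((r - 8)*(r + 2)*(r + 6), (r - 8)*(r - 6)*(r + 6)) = r^2 - 2*r - 48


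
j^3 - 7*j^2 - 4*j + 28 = (j - 7)*(j - 2)*(j + 2)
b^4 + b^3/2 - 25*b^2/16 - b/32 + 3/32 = (b - 1)*(b - 1/4)*(b + 1/4)*(b + 3/2)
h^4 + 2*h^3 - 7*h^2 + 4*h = h*(h - 1)^2*(h + 4)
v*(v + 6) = v^2 + 6*v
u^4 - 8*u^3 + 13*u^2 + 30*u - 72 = (u - 4)*(u - 3)^2*(u + 2)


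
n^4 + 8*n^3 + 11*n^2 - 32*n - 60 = (n - 2)*(n + 2)*(n + 3)*(n + 5)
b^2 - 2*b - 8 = (b - 4)*(b + 2)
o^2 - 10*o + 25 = (o - 5)^2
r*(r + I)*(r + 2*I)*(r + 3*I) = r^4 + 6*I*r^3 - 11*r^2 - 6*I*r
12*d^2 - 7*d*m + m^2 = (-4*d + m)*(-3*d + m)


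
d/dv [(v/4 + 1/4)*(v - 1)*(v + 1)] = (v + 1)*(3*v - 1)/4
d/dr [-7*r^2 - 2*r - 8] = -14*r - 2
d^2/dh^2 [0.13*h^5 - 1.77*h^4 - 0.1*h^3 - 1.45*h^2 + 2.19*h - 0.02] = 2.6*h^3 - 21.24*h^2 - 0.6*h - 2.9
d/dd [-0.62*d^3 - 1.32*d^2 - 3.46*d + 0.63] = -1.86*d^2 - 2.64*d - 3.46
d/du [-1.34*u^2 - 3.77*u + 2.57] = -2.68*u - 3.77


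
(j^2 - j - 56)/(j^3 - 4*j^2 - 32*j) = (j + 7)/(j*(j + 4))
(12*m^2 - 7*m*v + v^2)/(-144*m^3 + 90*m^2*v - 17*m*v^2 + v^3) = (-4*m + v)/(48*m^2 - 14*m*v + v^2)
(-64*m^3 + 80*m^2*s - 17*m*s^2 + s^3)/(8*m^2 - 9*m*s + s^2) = -8*m + s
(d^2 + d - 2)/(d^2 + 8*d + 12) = (d - 1)/(d + 6)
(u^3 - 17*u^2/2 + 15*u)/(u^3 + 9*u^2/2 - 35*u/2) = (u - 6)/(u + 7)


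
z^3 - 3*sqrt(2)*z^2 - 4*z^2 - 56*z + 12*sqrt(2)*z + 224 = (z - 4)*(z - 7*sqrt(2))*(z + 4*sqrt(2))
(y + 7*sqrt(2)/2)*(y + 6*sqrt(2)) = y^2 + 19*sqrt(2)*y/2 + 42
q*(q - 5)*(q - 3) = q^3 - 8*q^2 + 15*q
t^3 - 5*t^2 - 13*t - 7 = (t - 7)*(t + 1)^2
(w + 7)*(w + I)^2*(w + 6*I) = w^4 + 7*w^3 + 8*I*w^3 - 13*w^2 + 56*I*w^2 - 91*w - 6*I*w - 42*I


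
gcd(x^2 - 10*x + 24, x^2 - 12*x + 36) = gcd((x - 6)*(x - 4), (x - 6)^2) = x - 6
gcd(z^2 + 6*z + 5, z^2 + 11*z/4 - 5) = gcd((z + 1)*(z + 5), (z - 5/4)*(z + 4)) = 1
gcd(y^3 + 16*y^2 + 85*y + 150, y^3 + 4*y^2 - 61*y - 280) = y + 5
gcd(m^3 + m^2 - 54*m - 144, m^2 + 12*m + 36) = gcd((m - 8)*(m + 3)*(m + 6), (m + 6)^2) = m + 6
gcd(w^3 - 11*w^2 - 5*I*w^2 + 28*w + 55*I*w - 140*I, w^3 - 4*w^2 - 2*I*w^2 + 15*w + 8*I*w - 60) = w^2 + w*(-4 - 5*I) + 20*I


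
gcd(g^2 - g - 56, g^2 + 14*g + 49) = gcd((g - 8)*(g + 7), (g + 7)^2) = g + 7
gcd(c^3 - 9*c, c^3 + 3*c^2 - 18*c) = c^2 - 3*c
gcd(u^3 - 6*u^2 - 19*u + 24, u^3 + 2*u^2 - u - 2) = u - 1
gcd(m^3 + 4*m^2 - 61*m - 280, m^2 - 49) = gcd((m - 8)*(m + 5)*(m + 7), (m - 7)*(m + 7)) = m + 7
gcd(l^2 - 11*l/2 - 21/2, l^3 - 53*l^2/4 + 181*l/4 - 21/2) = l - 7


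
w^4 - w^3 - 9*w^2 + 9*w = w*(w - 3)*(w - 1)*(w + 3)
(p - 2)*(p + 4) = p^2 + 2*p - 8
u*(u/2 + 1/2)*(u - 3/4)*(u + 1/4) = u^4/2 + u^3/4 - 11*u^2/32 - 3*u/32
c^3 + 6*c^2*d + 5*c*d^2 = c*(c + d)*(c + 5*d)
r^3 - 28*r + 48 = (r - 4)*(r - 2)*(r + 6)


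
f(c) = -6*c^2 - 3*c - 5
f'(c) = -12*c - 3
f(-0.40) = -4.76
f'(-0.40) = 1.80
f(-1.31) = -11.37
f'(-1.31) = 12.72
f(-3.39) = -63.78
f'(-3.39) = 37.68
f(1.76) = -28.87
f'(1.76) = -24.12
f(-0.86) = -6.86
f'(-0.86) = 7.32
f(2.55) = -51.66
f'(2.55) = -33.60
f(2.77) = -59.35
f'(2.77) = -36.24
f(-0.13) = -4.71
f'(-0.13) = -1.44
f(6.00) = -239.00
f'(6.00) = -75.00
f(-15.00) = -1310.00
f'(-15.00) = 177.00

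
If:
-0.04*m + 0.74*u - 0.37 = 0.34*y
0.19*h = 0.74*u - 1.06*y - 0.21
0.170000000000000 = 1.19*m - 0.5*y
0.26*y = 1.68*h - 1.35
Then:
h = 0.81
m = 0.15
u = 0.52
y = 0.02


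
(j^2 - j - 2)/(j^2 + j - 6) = (j + 1)/(j + 3)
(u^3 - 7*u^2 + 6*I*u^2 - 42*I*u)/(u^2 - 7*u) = u + 6*I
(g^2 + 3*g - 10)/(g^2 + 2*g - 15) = (g - 2)/(g - 3)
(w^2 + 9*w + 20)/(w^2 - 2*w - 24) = (w + 5)/(w - 6)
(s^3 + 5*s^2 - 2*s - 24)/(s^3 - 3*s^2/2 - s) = 2*(s^2 + 7*s + 12)/(s*(2*s + 1))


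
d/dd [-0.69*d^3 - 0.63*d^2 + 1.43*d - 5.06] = -2.07*d^2 - 1.26*d + 1.43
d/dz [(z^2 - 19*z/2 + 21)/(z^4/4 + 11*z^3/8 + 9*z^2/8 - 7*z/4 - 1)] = 4*(-8*z^5 + 92*z^4 + 82*z^3 - 1243*z^2 - 788*z + 740)/(4*z^8 + 44*z^7 + 157*z^6 + 142*z^5 - 259*z^4 - 428*z^3 + 52*z^2 + 224*z + 64)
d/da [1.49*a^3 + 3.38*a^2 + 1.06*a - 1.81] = 4.47*a^2 + 6.76*a + 1.06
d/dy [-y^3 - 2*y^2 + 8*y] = -3*y^2 - 4*y + 8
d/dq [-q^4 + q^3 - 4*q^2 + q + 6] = -4*q^3 + 3*q^2 - 8*q + 1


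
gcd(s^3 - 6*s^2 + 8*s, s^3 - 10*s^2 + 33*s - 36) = s - 4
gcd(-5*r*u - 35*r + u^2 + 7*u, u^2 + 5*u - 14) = u + 7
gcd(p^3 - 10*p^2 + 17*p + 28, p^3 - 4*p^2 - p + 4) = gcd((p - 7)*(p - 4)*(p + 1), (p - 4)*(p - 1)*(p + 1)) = p^2 - 3*p - 4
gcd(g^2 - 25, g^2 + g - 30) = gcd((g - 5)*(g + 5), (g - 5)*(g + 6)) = g - 5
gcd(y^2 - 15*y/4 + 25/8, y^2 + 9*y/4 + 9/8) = 1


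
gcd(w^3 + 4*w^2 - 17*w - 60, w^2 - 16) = w - 4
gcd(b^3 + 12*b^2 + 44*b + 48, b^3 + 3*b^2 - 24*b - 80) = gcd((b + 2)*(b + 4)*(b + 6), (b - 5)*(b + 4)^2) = b + 4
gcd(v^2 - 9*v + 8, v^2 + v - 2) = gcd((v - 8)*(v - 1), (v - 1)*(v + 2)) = v - 1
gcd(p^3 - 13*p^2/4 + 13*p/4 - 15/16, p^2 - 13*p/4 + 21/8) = p - 3/2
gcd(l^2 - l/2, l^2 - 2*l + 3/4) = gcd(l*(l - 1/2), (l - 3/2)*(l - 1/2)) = l - 1/2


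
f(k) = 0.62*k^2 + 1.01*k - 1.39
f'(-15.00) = -17.59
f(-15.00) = 122.96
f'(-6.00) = -6.43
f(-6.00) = 14.87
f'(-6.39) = -6.91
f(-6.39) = 17.47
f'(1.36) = 2.70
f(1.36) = 1.13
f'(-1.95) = -1.41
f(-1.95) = -1.00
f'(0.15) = 1.20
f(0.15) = -1.22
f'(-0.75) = 0.08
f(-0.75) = -1.80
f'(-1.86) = -1.30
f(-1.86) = -1.12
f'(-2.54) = -2.14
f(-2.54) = 0.04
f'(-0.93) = -0.14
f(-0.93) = -1.79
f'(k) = 1.24*k + 1.01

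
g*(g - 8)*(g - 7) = g^3 - 15*g^2 + 56*g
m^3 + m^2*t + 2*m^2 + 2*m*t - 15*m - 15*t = (m - 3)*(m + 5)*(m + t)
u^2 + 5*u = u*(u + 5)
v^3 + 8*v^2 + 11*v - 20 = (v - 1)*(v + 4)*(v + 5)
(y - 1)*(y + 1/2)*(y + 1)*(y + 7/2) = y^4 + 4*y^3 + 3*y^2/4 - 4*y - 7/4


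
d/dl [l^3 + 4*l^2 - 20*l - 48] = 3*l^2 + 8*l - 20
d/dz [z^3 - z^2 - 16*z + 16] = 3*z^2 - 2*z - 16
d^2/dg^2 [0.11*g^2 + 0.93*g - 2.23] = 0.220000000000000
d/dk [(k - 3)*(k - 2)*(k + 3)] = 3*k^2 - 4*k - 9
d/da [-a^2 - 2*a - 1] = -2*a - 2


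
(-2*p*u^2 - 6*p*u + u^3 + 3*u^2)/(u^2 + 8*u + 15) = u*(-2*p + u)/(u + 5)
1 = 1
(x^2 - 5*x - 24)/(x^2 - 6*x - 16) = (x + 3)/(x + 2)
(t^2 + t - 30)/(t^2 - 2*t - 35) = (-t^2 - t + 30)/(-t^2 + 2*t + 35)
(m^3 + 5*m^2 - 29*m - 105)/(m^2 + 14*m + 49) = (m^2 - 2*m - 15)/(m + 7)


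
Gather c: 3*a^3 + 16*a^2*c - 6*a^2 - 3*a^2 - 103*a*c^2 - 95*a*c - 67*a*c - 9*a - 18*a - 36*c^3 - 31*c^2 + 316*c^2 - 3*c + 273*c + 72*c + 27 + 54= 3*a^3 - 9*a^2 - 27*a - 36*c^3 + c^2*(285 - 103*a) + c*(16*a^2 - 162*a + 342) + 81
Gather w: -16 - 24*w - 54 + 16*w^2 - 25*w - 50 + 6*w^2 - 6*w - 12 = 22*w^2 - 55*w - 132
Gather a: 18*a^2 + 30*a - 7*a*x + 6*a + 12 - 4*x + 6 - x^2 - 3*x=18*a^2 + a*(36 - 7*x) - x^2 - 7*x + 18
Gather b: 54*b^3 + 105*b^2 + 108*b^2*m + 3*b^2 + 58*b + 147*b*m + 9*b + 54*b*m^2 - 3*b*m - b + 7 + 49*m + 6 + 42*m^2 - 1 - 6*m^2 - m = 54*b^3 + b^2*(108*m + 108) + b*(54*m^2 + 144*m + 66) + 36*m^2 + 48*m + 12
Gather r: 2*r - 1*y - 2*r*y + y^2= r*(2 - 2*y) + y^2 - y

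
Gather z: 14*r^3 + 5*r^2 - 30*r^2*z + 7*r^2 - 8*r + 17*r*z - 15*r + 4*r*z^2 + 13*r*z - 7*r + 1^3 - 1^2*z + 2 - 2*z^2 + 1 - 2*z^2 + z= 14*r^3 + 12*r^2 - 30*r + z^2*(4*r - 4) + z*(-30*r^2 + 30*r) + 4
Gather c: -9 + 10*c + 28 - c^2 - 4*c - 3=-c^2 + 6*c + 16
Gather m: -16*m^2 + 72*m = -16*m^2 + 72*m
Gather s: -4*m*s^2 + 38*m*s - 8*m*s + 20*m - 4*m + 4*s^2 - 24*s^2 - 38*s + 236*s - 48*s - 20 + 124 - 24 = 16*m + s^2*(-4*m - 20) + s*(30*m + 150) + 80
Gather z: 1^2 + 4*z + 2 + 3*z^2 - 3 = 3*z^2 + 4*z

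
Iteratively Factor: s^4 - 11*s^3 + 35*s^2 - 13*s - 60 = (s - 3)*(s^3 - 8*s^2 + 11*s + 20) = (s - 3)*(s + 1)*(s^2 - 9*s + 20) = (s - 5)*(s - 3)*(s + 1)*(s - 4)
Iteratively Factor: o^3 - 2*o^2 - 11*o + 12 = (o - 4)*(o^2 + 2*o - 3) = (o - 4)*(o - 1)*(o + 3)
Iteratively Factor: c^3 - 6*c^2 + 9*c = (c - 3)*(c^2 - 3*c) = (c - 3)^2*(c)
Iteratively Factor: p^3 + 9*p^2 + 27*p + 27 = (p + 3)*(p^2 + 6*p + 9) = (p + 3)^2*(p + 3)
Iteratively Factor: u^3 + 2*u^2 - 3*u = (u + 3)*(u^2 - u) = (u - 1)*(u + 3)*(u)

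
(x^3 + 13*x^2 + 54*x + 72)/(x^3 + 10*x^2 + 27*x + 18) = (x + 4)/(x + 1)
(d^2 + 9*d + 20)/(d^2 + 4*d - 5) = (d + 4)/(d - 1)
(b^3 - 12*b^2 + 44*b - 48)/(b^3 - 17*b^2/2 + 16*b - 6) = 2*(b - 4)/(2*b - 1)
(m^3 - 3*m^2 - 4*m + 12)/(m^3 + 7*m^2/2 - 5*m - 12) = 2*(m^2 - m - 6)/(2*m^2 + 11*m + 12)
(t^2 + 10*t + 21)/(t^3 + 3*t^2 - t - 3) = (t + 7)/(t^2 - 1)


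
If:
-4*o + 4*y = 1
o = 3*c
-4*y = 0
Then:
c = -1/12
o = -1/4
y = 0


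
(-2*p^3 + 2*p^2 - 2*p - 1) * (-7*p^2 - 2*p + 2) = 14*p^5 - 10*p^4 + 6*p^3 + 15*p^2 - 2*p - 2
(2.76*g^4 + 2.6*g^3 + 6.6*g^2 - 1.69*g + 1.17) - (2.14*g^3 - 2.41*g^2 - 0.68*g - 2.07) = 2.76*g^4 + 0.46*g^3 + 9.01*g^2 - 1.01*g + 3.24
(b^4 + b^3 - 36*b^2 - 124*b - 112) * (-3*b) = -3*b^5 - 3*b^4 + 108*b^3 + 372*b^2 + 336*b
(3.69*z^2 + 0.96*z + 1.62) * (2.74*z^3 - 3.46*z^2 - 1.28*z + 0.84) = 10.1106*z^5 - 10.137*z^4 - 3.606*z^3 - 3.7344*z^2 - 1.2672*z + 1.3608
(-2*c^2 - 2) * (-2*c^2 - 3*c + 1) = 4*c^4 + 6*c^3 + 2*c^2 + 6*c - 2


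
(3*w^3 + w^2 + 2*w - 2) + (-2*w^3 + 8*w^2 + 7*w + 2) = w^3 + 9*w^2 + 9*w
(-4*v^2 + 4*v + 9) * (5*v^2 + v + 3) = -20*v^4 + 16*v^3 + 37*v^2 + 21*v + 27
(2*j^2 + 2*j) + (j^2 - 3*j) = 3*j^2 - j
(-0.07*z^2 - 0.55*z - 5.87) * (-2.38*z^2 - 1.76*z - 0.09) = 0.1666*z^4 + 1.4322*z^3 + 14.9449*z^2 + 10.3807*z + 0.5283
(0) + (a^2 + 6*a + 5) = a^2 + 6*a + 5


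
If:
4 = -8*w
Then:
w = -1/2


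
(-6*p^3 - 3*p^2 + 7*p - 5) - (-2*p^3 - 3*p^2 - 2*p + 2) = -4*p^3 + 9*p - 7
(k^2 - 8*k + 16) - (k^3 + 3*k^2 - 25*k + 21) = -k^3 - 2*k^2 + 17*k - 5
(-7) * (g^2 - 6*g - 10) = -7*g^2 + 42*g + 70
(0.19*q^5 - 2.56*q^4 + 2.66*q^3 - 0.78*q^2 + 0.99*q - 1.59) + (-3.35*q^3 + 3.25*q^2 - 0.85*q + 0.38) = 0.19*q^5 - 2.56*q^4 - 0.69*q^3 + 2.47*q^2 + 0.14*q - 1.21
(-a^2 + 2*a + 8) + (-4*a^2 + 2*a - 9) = -5*a^2 + 4*a - 1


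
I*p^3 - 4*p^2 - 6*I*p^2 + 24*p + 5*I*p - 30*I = (p - 6)*(p + 5*I)*(I*p + 1)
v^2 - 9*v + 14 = (v - 7)*(v - 2)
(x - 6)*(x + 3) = x^2 - 3*x - 18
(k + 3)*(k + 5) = k^2 + 8*k + 15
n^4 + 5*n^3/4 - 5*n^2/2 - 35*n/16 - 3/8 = (n - 3/2)*(n + 1/4)*(n + 1/2)*(n + 2)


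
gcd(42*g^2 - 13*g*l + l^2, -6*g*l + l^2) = 6*g - l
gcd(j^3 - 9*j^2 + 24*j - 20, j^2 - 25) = j - 5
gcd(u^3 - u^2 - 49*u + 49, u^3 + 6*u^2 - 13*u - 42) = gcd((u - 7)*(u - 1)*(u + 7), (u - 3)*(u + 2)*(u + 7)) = u + 7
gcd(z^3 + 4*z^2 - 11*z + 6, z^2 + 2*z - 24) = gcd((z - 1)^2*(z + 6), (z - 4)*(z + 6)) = z + 6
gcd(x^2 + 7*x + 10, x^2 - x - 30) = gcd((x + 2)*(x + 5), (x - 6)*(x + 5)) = x + 5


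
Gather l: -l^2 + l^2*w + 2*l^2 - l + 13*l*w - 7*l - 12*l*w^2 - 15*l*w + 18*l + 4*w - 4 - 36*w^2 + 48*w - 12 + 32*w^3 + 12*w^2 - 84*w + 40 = l^2*(w + 1) + l*(-12*w^2 - 2*w + 10) + 32*w^3 - 24*w^2 - 32*w + 24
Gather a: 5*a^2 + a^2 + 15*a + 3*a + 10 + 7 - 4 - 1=6*a^2 + 18*a + 12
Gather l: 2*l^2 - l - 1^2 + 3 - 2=2*l^2 - l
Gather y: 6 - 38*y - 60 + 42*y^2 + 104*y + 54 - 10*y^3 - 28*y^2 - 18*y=-10*y^3 + 14*y^2 + 48*y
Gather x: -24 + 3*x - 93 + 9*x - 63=12*x - 180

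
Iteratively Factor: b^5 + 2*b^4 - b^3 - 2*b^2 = (b + 2)*(b^4 - b^2) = b*(b + 2)*(b^3 - b) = b^2*(b + 2)*(b^2 - 1) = b^2*(b + 1)*(b + 2)*(b - 1)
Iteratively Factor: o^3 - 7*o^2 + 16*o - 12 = (o - 2)*(o^2 - 5*o + 6) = (o - 3)*(o - 2)*(o - 2)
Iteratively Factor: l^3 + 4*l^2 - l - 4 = (l + 4)*(l^2 - 1) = (l - 1)*(l + 4)*(l + 1)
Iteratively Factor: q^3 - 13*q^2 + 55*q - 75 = (q - 3)*(q^2 - 10*q + 25) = (q - 5)*(q - 3)*(q - 5)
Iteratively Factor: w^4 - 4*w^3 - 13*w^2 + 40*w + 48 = (w - 4)*(w^3 - 13*w - 12) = (w - 4)*(w + 1)*(w^2 - w - 12) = (w - 4)^2*(w + 1)*(w + 3)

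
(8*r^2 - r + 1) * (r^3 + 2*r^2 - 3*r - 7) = 8*r^5 + 15*r^4 - 25*r^3 - 51*r^2 + 4*r - 7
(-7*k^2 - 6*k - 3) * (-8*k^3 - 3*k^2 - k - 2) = 56*k^5 + 69*k^4 + 49*k^3 + 29*k^2 + 15*k + 6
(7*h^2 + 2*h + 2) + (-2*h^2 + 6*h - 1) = 5*h^2 + 8*h + 1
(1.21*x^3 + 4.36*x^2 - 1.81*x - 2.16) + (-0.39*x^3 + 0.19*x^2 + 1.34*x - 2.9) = 0.82*x^3 + 4.55*x^2 - 0.47*x - 5.06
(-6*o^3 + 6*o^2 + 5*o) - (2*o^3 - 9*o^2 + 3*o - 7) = -8*o^3 + 15*o^2 + 2*o + 7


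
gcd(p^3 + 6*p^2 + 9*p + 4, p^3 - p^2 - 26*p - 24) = p^2 + 5*p + 4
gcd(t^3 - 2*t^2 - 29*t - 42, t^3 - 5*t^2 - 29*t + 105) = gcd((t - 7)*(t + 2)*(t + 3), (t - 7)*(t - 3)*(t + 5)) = t - 7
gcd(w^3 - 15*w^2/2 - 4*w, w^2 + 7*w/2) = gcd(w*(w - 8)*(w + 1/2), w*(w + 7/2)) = w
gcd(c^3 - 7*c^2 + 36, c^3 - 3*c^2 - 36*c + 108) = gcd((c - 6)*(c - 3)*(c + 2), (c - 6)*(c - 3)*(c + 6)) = c^2 - 9*c + 18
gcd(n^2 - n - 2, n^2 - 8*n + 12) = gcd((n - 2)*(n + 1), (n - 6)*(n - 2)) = n - 2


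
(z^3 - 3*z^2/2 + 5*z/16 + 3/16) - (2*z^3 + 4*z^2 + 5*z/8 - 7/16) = -z^3 - 11*z^2/2 - 5*z/16 + 5/8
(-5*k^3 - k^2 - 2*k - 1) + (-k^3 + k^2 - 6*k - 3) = -6*k^3 - 8*k - 4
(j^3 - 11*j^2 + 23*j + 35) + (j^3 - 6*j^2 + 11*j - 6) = 2*j^3 - 17*j^2 + 34*j + 29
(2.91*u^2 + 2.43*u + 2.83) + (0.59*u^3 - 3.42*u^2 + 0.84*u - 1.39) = 0.59*u^3 - 0.51*u^2 + 3.27*u + 1.44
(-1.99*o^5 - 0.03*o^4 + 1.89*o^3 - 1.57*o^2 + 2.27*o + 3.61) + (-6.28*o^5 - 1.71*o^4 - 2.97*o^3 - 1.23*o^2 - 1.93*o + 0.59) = -8.27*o^5 - 1.74*o^4 - 1.08*o^3 - 2.8*o^2 + 0.34*o + 4.2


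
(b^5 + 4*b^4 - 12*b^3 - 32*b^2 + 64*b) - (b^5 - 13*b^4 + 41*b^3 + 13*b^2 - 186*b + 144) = 17*b^4 - 53*b^3 - 45*b^2 + 250*b - 144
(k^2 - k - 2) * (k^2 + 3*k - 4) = k^4 + 2*k^3 - 9*k^2 - 2*k + 8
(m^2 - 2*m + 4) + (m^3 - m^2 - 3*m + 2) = m^3 - 5*m + 6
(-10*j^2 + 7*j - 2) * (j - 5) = -10*j^3 + 57*j^2 - 37*j + 10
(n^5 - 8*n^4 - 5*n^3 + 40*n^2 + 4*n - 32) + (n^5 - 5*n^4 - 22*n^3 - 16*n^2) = 2*n^5 - 13*n^4 - 27*n^3 + 24*n^2 + 4*n - 32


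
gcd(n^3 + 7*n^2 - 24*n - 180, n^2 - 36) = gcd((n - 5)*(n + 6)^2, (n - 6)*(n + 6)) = n + 6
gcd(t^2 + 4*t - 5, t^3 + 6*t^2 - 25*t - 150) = t + 5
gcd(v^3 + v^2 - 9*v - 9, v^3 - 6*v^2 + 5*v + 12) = v^2 - 2*v - 3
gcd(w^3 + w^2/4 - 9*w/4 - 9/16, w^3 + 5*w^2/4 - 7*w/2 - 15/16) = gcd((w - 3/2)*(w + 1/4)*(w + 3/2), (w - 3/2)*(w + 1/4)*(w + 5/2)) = w^2 - 5*w/4 - 3/8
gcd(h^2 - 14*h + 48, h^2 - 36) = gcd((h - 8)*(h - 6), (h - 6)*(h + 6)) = h - 6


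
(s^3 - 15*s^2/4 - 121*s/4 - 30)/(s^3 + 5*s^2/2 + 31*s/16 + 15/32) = 8*(s^2 - 5*s - 24)/(8*s^2 + 10*s + 3)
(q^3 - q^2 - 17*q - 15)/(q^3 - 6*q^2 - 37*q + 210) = (q^2 + 4*q + 3)/(q^2 - q - 42)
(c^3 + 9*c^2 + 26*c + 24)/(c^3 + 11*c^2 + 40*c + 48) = (c + 2)/(c + 4)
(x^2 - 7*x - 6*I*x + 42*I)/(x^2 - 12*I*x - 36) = (x - 7)/(x - 6*I)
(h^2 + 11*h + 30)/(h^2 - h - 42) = (h + 5)/(h - 7)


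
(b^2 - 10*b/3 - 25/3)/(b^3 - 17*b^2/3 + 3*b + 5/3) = (3*b + 5)/(3*b^2 - 2*b - 1)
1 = 1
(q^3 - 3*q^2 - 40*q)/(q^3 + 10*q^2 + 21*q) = (q^2 - 3*q - 40)/(q^2 + 10*q + 21)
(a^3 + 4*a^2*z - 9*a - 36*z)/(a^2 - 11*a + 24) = (a^2 + 4*a*z + 3*a + 12*z)/(a - 8)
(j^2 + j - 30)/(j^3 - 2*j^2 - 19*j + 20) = (j + 6)/(j^2 + 3*j - 4)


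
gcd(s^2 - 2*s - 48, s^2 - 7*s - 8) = s - 8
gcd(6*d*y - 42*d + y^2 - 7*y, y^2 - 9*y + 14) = y - 7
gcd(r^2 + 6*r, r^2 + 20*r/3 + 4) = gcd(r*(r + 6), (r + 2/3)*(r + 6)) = r + 6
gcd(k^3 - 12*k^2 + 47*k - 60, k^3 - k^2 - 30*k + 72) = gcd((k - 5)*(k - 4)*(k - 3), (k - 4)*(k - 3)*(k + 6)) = k^2 - 7*k + 12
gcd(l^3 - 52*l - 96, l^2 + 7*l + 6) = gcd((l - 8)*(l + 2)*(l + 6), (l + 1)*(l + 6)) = l + 6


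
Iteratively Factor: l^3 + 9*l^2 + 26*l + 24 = (l + 2)*(l^2 + 7*l + 12) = (l + 2)*(l + 4)*(l + 3)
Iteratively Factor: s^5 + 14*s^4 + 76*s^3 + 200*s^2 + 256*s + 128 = (s + 2)*(s^4 + 12*s^3 + 52*s^2 + 96*s + 64) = (s + 2)*(s + 4)*(s^3 + 8*s^2 + 20*s + 16) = (s + 2)*(s + 4)^2*(s^2 + 4*s + 4) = (s + 2)^2*(s + 4)^2*(s + 2)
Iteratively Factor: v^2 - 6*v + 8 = (v - 4)*(v - 2)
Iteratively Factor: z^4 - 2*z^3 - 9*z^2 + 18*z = (z - 3)*(z^3 + z^2 - 6*z) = z*(z - 3)*(z^2 + z - 6) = z*(z - 3)*(z - 2)*(z + 3)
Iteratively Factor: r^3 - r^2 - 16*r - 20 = (r - 5)*(r^2 + 4*r + 4) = (r - 5)*(r + 2)*(r + 2)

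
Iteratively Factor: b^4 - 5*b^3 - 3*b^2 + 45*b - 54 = (b - 3)*(b^3 - 2*b^2 - 9*b + 18) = (b - 3)^2*(b^2 + b - 6) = (b - 3)^2*(b + 3)*(b - 2)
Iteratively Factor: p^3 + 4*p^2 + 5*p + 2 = (p + 2)*(p^2 + 2*p + 1) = (p + 1)*(p + 2)*(p + 1)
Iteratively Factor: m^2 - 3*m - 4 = (m + 1)*(m - 4)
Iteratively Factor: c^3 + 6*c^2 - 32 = (c - 2)*(c^2 + 8*c + 16) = (c - 2)*(c + 4)*(c + 4)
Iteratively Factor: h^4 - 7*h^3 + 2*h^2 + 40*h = (h)*(h^3 - 7*h^2 + 2*h + 40) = h*(h + 2)*(h^2 - 9*h + 20) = h*(h - 5)*(h + 2)*(h - 4)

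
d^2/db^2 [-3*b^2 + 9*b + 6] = -6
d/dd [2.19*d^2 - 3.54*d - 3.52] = 4.38*d - 3.54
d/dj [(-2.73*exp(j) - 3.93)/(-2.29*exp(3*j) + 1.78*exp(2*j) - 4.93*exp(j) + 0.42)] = (-12.5034*exp(3*j) - 22.1397*exp(2*j) + 13.9908*exp(j) - 20.5215)*exp(j)/(5.2441*exp(6*j) - 8.1524*exp(5*j) + 25.7478*exp(4*j) - 19.4744*exp(3*j) + 25.8001*exp(2*j) - 4.1412*exp(j) + 0.1764)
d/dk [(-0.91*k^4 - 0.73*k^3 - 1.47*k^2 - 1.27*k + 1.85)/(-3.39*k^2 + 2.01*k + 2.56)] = (6.1698*k^5 - 3.0126*k^4 - 12.253*k^3 - 12.8664*k^2 + 5.0166*k - 6.9697)/(11.4921*k^4 - 13.6278*k^3 - 13.3167*k^2 + 10.2912*k + 6.5536)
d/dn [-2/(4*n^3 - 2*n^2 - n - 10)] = 2*(12*n^2 - 4*n - 1)/(-4*n^3 + 2*n^2 + n + 10)^2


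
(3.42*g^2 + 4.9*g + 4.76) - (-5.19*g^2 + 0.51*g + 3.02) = 8.61*g^2 + 4.39*g + 1.74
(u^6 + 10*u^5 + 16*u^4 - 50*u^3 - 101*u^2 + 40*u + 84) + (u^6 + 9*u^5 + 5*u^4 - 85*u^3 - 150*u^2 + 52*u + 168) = 2*u^6 + 19*u^5 + 21*u^4 - 135*u^3 - 251*u^2 + 92*u + 252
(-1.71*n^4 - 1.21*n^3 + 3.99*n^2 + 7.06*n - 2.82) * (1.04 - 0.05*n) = 0.0855*n^5 - 1.7179*n^4 - 1.4579*n^3 + 3.7966*n^2 + 7.4834*n - 2.9328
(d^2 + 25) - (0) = d^2 + 25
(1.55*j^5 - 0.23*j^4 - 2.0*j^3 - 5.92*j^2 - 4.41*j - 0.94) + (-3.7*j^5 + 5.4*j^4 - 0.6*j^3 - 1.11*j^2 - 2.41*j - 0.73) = -2.15*j^5 + 5.17*j^4 - 2.6*j^3 - 7.03*j^2 - 6.82*j - 1.67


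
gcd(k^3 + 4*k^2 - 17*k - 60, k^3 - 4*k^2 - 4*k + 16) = k - 4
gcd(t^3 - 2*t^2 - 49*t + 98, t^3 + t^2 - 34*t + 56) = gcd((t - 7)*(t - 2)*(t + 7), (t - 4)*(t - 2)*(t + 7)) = t^2 + 5*t - 14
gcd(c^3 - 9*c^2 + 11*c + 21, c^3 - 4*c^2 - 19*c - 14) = c^2 - 6*c - 7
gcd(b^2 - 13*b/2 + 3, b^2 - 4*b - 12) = b - 6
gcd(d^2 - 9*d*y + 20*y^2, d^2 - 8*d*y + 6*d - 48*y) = 1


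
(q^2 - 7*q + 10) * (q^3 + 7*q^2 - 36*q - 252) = q^5 - 75*q^3 + 70*q^2 + 1404*q - 2520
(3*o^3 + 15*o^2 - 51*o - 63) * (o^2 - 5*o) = 3*o^5 - 126*o^3 + 192*o^2 + 315*o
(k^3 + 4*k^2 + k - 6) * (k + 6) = k^4 + 10*k^3 + 25*k^2 - 36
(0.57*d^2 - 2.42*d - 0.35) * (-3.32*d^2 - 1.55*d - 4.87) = -1.8924*d^4 + 7.1509*d^3 + 2.1371*d^2 + 12.3279*d + 1.7045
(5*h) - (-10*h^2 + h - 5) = 10*h^2 + 4*h + 5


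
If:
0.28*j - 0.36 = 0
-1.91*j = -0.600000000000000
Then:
No Solution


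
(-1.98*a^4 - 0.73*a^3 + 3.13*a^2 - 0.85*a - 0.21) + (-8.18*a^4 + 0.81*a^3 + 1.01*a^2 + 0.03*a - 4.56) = -10.16*a^4 + 0.0800000000000001*a^3 + 4.14*a^2 - 0.82*a - 4.77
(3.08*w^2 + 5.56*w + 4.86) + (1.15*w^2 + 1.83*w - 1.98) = 4.23*w^2 + 7.39*w + 2.88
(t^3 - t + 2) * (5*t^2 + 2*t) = 5*t^5 + 2*t^4 - 5*t^3 + 8*t^2 + 4*t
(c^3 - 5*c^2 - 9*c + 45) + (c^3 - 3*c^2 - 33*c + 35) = 2*c^3 - 8*c^2 - 42*c + 80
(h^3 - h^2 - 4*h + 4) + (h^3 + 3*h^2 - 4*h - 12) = 2*h^3 + 2*h^2 - 8*h - 8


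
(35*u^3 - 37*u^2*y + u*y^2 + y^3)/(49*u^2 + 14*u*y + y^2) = (5*u^2 - 6*u*y + y^2)/(7*u + y)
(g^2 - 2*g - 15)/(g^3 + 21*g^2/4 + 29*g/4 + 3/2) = 4*(g - 5)/(4*g^2 + 9*g + 2)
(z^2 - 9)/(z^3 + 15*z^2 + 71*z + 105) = (z - 3)/(z^2 + 12*z + 35)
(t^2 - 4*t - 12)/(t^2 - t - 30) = (t + 2)/(t + 5)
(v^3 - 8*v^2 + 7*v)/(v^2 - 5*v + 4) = v*(v - 7)/(v - 4)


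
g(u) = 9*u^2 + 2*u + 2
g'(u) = 18*u + 2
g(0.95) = 12.02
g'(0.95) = 19.10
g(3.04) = 91.25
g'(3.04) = 56.72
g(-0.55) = 3.62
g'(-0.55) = -7.90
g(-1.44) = 17.78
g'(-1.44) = -23.92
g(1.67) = 30.44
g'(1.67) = 32.06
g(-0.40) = 2.64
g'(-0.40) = -5.20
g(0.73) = 8.26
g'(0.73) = 15.14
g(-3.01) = 77.52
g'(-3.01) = -52.18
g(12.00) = 1322.00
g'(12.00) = 218.00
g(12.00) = 1322.00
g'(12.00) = 218.00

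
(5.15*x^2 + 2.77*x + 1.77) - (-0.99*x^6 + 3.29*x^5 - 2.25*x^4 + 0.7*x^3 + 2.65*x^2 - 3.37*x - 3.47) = 0.99*x^6 - 3.29*x^5 + 2.25*x^4 - 0.7*x^3 + 2.5*x^2 + 6.14*x + 5.24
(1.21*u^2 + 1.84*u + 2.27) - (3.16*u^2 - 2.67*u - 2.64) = -1.95*u^2 + 4.51*u + 4.91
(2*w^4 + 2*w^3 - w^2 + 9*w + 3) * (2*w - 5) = 4*w^5 - 6*w^4 - 12*w^3 + 23*w^2 - 39*w - 15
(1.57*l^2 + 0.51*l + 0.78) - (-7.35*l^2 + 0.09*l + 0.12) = 8.92*l^2 + 0.42*l + 0.66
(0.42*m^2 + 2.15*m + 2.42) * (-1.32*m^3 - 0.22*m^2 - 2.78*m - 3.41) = -0.5544*m^5 - 2.9304*m^4 - 4.835*m^3 - 7.9416*m^2 - 14.0591*m - 8.2522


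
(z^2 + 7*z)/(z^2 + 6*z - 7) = z/(z - 1)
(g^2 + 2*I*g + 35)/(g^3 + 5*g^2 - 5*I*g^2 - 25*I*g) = (g + 7*I)/(g*(g + 5))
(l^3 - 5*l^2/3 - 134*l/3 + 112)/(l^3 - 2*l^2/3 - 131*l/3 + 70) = (3*l - 8)/(3*l - 5)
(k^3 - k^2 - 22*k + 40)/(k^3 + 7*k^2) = (k^3 - k^2 - 22*k + 40)/(k^2*(k + 7))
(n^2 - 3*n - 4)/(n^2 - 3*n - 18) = (-n^2 + 3*n + 4)/(-n^2 + 3*n + 18)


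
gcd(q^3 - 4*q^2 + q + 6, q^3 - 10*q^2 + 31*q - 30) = q^2 - 5*q + 6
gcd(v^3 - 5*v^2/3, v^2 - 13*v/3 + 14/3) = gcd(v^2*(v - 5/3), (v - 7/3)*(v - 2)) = 1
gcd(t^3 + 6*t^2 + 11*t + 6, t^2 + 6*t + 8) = t + 2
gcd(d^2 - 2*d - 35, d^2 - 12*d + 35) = d - 7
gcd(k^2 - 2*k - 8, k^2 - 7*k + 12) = k - 4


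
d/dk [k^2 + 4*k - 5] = 2*k + 4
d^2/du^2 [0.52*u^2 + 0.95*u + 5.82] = 1.04000000000000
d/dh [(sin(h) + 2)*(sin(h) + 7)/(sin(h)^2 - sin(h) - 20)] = 2*(-34*sin(h) + 5*cos(h)^2 - 88)*cos(h)/((sin(h) - 5)^2*(sin(h) + 4)^2)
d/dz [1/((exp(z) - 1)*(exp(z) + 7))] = 2*(-exp(z) - 3)*exp(z)/(exp(4*z) + 12*exp(3*z) + 22*exp(2*z) - 84*exp(z) + 49)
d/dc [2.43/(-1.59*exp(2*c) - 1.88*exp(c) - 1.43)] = (7.7274*exp(c) + 4.5684)*exp(c)/(1.59*exp(2*c) + 1.88*exp(c) + 1.43)^2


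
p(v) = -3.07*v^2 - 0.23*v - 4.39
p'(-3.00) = 18.19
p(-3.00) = -31.33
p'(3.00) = -18.65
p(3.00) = -32.71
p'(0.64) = -4.16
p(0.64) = -5.79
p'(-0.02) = -0.11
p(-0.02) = -4.39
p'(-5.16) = 31.45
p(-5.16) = -84.94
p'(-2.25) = 13.58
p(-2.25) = -19.41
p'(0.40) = -2.69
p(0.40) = -4.97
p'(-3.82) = 23.22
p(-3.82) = -48.31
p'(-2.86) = 17.33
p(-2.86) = -28.84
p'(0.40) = -2.69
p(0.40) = -4.97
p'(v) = -6.14*v - 0.23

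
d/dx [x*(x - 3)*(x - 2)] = 3*x^2 - 10*x + 6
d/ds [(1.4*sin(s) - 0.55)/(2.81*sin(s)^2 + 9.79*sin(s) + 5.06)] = (-3.934*sin(s)^2 + 3.091*sin(s) + 12.4685)*cos(s)/(7.8961*sin(s)^4 + 55.0198*sin(s)^3 + 124.2813*sin(s)^2 + 99.0748*sin(s) + 25.6036)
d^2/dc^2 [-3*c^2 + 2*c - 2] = -6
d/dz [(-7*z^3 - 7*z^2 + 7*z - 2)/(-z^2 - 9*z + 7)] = (7*z^4 + 126*z^3 - 77*z^2 - 102*z + 31)/(z^4 + 18*z^3 + 67*z^2 - 126*z + 49)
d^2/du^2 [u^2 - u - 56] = 2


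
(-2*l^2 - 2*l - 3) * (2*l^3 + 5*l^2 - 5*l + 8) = -4*l^5 - 14*l^4 - 6*l^3 - 21*l^2 - l - 24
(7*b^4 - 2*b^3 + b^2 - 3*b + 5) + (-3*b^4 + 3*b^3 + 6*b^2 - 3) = 4*b^4 + b^3 + 7*b^2 - 3*b + 2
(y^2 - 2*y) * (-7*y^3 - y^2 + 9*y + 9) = -7*y^5 + 13*y^4 + 11*y^3 - 9*y^2 - 18*y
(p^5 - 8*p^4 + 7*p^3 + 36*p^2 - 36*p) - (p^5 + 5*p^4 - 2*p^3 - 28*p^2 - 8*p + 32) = -13*p^4 + 9*p^3 + 64*p^2 - 28*p - 32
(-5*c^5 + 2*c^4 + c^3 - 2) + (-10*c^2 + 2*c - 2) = -5*c^5 + 2*c^4 + c^3 - 10*c^2 + 2*c - 4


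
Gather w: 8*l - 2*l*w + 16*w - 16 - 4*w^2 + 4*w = 8*l - 4*w^2 + w*(20 - 2*l) - 16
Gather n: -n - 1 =-n - 1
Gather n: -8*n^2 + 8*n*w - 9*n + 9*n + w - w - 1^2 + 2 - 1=-8*n^2 + 8*n*w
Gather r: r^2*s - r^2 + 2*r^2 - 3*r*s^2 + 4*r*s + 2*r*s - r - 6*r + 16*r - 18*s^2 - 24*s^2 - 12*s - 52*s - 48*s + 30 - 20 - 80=r^2*(s + 1) + r*(-3*s^2 + 6*s + 9) - 42*s^2 - 112*s - 70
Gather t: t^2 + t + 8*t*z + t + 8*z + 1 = t^2 + t*(8*z + 2) + 8*z + 1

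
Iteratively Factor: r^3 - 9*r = (r + 3)*(r^2 - 3*r) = r*(r + 3)*(r - 3)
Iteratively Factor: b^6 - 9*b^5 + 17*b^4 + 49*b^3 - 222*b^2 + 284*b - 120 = (b - 2)*(b^5 - 7*b^4 + 3*b^3 + 55*b^2 - 112*b + 60) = (b - 2)^2*(b^4 - 5*b^3 - 7*b^2 + 41*b - 30) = (b - 2)^2*(b - 1)*(b^3 - 4*b^2 - 11*b + 30) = (b - 2)^2*(b - 1)*(b + 3)*(b^2 - 7*b + 10) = (b - 5)*(b - 2)^2*(b - 1)*(b + 3)*(b - 2)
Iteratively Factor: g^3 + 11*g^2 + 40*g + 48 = (g + 3)*(g^2 + 8*g + 16) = (g + 3)*(g + 4)*(g + 4)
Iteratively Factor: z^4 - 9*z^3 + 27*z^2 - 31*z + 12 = (z - 4)*(z^3 - 5*z^2 + 7*z - 3) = (z - 4)*(z - 1)*(z^2 - 4*z + 3) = (z - 4)*(z - 1)^2*(z - 3)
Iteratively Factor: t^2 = (t)*(t)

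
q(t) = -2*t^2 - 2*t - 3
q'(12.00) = -50.00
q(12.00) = -315.00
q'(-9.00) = 34.00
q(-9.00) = -147.00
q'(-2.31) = 7.24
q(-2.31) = -9.05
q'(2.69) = -12.76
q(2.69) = -22.85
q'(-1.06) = 2.24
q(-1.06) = -3.13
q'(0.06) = -2.24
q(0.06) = -3.13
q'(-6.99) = 25.96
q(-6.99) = -86.74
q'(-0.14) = -1.44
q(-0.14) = -2.76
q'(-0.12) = -1.52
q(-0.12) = -2.79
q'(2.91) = -13.64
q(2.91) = -25.76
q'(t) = -4*t - 2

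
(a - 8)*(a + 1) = a^2 - 7*a - 8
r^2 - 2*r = r*(r - 2)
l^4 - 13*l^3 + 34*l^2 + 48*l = l*(l - 8)*(l - 6)*(l + 1)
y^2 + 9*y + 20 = (y + 4)*(y + 5)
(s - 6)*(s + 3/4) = s^2 - 21*s/4 - 9/2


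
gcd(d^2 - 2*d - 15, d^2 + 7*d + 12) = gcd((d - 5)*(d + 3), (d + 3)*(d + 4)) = d + 3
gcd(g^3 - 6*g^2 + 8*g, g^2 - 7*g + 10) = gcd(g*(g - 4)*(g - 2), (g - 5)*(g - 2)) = g - 2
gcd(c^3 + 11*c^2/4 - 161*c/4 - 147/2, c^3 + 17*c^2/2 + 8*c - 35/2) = c + 7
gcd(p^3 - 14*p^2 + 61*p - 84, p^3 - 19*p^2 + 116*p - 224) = p^2 - 11*p + 28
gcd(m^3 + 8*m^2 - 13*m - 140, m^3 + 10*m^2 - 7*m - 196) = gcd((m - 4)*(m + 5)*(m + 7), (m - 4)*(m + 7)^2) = m^2 + 3*m - 28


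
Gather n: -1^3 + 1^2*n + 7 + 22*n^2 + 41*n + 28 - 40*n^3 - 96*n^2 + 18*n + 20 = -40*n^3 - 74*n^2 + 60*n + 54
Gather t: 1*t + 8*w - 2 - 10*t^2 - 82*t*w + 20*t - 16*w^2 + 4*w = -10*t^2 + t*(21 - 82*w) - 16*w^2 + 12*w - 2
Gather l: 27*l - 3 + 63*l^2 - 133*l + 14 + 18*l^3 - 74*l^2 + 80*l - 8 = 18*l^3 - 11*l^2 - 26*l + 3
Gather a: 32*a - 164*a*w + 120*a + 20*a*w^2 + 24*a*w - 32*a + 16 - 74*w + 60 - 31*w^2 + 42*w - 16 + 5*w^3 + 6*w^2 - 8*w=a*(20*w^2 - 140*w + 120) + 5*w^3 - 25*w^2 - 40*w + 60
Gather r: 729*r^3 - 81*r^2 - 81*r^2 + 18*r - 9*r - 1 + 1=729*r^3 - 162*r^2 + 9*r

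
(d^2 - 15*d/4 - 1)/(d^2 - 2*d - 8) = (d + 1/4)/(d + 2)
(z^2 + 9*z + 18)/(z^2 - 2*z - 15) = (z + 6)/(z - 5)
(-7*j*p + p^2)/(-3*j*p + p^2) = (7*j - p)/(3*j - p)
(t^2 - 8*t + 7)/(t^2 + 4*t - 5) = (t - 7)/(t + 5)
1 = 1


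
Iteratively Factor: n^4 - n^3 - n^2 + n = (n)*(n^3 - n^2 - n + 1) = n*(n - 1)*(n^2 - 1) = n*(n - 1)^2*(n + 1)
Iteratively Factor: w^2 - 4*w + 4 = (w - 2)*(w - 2)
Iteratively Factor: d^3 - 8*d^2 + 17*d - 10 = (d - 1)*(d^2 - 7*d + 10) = (d - 5)*(d - 1)*(d - 2)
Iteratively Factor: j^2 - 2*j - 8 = (j + 2)*(j - 4)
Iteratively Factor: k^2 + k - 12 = (k - 3)*(k + 4)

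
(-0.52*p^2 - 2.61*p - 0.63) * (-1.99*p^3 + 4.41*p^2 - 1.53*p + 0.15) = 1.0348*p^5 + 2.9007*p^4 - 9.4608*p^3 + 1.137*p^2 + 0.5724*p - 0.0945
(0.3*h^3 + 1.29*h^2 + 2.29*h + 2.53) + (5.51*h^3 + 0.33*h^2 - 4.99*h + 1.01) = 5.81*h^3 + 1.62*h^2 - 2.7*h + 3.54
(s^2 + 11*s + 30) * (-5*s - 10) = -5*s^3 - 65*s^2 - 260*s - 300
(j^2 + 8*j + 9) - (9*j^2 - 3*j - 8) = -8*j^2 + 11*j + 17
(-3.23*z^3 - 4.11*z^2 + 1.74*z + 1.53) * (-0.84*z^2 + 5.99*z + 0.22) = 2.7132*z^5 - 15.8953*z^4 - 26.7911*z^3 + 8.2332*z^2 + 9.5475*z + 0.3366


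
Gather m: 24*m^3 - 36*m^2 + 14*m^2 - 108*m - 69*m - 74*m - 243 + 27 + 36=24*m^3 - 22*m^2 - 251*m - 180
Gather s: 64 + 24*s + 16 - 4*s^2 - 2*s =-4*s^2 + 22*s + 80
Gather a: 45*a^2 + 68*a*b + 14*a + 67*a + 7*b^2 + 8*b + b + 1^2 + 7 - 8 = 45*a^2 + a*(68*b + 81) + 7*b^2 + 9*b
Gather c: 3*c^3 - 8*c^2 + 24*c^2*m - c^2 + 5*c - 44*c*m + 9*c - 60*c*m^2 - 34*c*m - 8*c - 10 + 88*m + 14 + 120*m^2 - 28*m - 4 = 3*c^3 + c^2*(24*m - 9) + c*(-60*m^2 - 78*m + 6) + 120*m^2 + 60*m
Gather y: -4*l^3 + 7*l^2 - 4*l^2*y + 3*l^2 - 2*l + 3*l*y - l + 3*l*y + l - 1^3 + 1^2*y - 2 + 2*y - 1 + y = -4*l^3 + 10*l^2 - 2*l + y*(-4*l^2 + 6*l + 4) - 4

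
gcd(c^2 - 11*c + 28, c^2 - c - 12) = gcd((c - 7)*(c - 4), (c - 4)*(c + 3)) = c - 4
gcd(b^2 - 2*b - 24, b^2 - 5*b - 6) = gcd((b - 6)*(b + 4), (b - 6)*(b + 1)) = b - 6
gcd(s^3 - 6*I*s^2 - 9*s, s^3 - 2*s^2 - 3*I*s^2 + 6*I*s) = s^2 - 3*I*s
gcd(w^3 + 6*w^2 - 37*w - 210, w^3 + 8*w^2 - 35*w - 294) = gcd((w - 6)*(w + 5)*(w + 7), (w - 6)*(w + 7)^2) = w^2 + w - 42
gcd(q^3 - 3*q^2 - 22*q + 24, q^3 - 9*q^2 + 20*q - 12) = q^2 - 7*q + 6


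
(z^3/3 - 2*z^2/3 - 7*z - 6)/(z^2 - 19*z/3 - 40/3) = (-z^3 + 2*z^2 + 21*z + 18)/(-3*z^2 + 19*z + 40)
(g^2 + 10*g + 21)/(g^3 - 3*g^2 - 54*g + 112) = (g + 3)/(g^2 - 10*g + 16)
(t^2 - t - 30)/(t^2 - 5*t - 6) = (t + 5)/(t + 1)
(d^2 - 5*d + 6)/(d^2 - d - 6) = (d - 2)/(d + 2)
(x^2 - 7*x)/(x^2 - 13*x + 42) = x/(x - 6)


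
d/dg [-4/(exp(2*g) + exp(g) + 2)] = (8*exp(g) + 4)*exp(g)/(exp(2*g) + exp(g) + 2)^2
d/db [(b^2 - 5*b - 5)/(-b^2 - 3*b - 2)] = (-8*b^2 - 14*b - 5)/(b^4 + 6*b^3 + 13*b^2 + 12*b + 4)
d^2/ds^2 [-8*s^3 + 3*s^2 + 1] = 6 - 48*s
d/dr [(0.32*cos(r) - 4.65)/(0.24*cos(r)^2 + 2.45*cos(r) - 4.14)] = (0.0768*cos(r)^2 - 2.232*cos(r) - 10.0677)*sin(r)/(0.0576*cos(r)^4 + 1.176*cos(r)^3 + 4.0153*cos(r)^2 - 20.286*cos(r) + 17.1396)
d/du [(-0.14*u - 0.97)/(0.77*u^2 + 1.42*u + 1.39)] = (0.1078*u^2 + 1.4938*u + 1.1828)/(0.5929*u^4 + 2.1868*u^3 + 4.157*u^2 + 3.9476*u + 1.9321)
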